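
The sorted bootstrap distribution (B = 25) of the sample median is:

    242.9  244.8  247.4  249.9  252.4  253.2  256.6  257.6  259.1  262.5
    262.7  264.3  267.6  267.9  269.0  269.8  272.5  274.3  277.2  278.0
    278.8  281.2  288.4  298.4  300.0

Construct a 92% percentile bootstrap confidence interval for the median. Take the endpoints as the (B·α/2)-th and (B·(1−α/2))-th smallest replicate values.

α = 0.08; lower rank = 25 × 0.040 = 1; upper rank = 25 × 0.960 = 24.
The 1st smallest replicate is 242.9; the 24th is 298.4.

(242.9, 298.4)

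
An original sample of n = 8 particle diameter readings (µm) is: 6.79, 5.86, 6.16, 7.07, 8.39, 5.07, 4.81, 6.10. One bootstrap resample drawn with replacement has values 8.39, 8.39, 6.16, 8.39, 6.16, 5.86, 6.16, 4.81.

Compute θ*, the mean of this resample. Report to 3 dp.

θ* = 6.790

Mean = (8.39 + 8.39 + 6.16 + 8.39 + 6.16 + 5.86 + 6.16 + 4.81) / 8 = 54.320 / 8 = 6.790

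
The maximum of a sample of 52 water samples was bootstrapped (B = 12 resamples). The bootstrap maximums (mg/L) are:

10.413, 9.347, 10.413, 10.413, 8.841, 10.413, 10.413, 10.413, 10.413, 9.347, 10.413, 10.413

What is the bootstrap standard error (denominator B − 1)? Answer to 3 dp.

Bootstrap SE is the standard deviation of the 12 replicate maximums.
Mean of replicates: (10.413 + 9.347 + 10.413 + 10.413 + 8.841 + 10.413 + 10.413 + 10.413 + 10.413 + 9.347 + 10.413 + 10.413) / 12 = 121.2520 / 12 = 10.1043
Sum of squared deviations: (+0.3087)² + (−0.7573)² + (+0.3087)² + (+0.3087)² + (−1.2633)² + (+0.3087)² + (+0.3087)² + (+0.3087)² + (+0.3087)² + (−0.7573)² + (+0.3087)² + (+0.3087)² = 3.6006
Variance = 3.6006 / 11 = 0.3273
SE* = √0.3273

SE* = 0.572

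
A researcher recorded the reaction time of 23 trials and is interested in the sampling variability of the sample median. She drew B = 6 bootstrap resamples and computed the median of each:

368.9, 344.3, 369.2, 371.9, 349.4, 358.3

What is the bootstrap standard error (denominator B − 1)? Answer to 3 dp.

Bootstrap SE is the standard deviation of the 6 replicate medians.
Mean of replicates: (368.9 + 344.3 + 369.2 + 371.9 + 349.4 + 358.3) / 6 = 2162.0000 / 6 = 360.3333
Sum of squared deviations: (+8.5667)² + (−16.0333)² + (+8.8667)² + (+11.5667)² + (−10.9333)² + (−2.0333)² = 666.5333
Variance = 666.5333 / 5 = 133.3067
SE* = √133.3067

SE* = 11.546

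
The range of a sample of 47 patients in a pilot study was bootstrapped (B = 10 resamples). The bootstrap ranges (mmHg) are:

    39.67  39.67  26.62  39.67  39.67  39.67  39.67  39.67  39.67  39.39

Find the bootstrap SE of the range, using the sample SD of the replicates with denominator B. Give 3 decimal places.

Bootstrap SE is the standard deviation of the 10 replicate ranges.
Mean of replicates: (39.67 + 39.67 + 26.62 + 39.67 + 39.67 + 39.67 + 39.67 + 39.67 + 39.67 + 39.39) / 10 = 383.3700 / 10 = 38.3370
Sum of squared deviations: (+1.3330)² + (+1.3330)² + (−11.7170)² + (+1.3330)² + (+1.3330)² + (+1.3330)² + (+1.3330)² + (+1.3330)² + (+1.3330)² + (+1.0530)² = 152.6120
Variance = 152.6120 / 10 = 15.2612
SE* = √15.2612

SE* = 3.907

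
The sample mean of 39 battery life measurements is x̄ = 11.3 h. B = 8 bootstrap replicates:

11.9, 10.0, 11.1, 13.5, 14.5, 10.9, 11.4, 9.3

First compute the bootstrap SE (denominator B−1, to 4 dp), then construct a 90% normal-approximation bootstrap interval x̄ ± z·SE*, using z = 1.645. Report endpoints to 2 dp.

(8.47, 14.13)

Mean of replicates = 11.5750; sum of squared deviations = 20.7350; SE* = √(20.7350/7) = 1.7211
Margin = 1.645 × 1.7211 = 2.831
Interval: 11.3 ± 2.831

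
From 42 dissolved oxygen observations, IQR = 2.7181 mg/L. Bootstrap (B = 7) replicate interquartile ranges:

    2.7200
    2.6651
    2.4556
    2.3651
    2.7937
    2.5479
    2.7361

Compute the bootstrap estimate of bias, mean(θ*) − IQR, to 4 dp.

mean(θ*) = (2.7200 + 2.6651 + 2.4556 + 2.3651 + 2.7937 + 2.5479 + 2.7361) / 7 = 2.61193
bias = 2.61193 − 2.7181

bias = −0.1062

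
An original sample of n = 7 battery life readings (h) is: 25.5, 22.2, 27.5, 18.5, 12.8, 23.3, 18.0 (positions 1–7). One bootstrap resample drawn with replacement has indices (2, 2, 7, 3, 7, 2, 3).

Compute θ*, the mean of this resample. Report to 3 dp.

θ* = 22.514

Resample values: 22.2, 22.2, 18.0, 27.5, 18.0, 22.2, 27.5.
Mean = (22.2 + 22.2 + 18.0 + 27.5 + 18.0 + 22.2 + 27.5) / 7 = 157.60 / 7 = 22.514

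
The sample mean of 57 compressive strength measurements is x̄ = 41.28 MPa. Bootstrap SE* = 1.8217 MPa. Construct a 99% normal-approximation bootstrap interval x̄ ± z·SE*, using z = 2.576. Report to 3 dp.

Margin = 2.576 × 1.8217 = 4.6927
Interval: 41.28 ± 4.6927

(36.587, 45.973)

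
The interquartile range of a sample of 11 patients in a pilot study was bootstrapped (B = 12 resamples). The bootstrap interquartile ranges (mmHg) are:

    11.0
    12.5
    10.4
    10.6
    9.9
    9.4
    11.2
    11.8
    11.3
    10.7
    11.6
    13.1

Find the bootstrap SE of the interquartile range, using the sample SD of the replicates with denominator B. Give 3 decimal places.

SE* = 0.999

Bootstrap SE is the standard deviation of the 12 replicate interquartile ranges.
Mean of replicates: (11.0 + 12.5 + 10.4 + 10.6 + 9.9 + 9.4 + 11.2 + 11.8 + 11.3 + 10.7 + 11.6 + 13.1) / 12 = 133.5000 / 12 = 11.1250
Sum of squared deviations: (−0.1250)² + (+1.3750)² + (−0.7250)² + (−0.5250)² + (−1.2250)² + (−1.7250)² + (+0.0750)² + (+0.6750)² + (+0.1750)² + (−0.4250)² + (+0.4750)² + (+1.9750)² = 11.9825
Variance = 11.9825 / 12 = 0.9985
SE* = √0.9985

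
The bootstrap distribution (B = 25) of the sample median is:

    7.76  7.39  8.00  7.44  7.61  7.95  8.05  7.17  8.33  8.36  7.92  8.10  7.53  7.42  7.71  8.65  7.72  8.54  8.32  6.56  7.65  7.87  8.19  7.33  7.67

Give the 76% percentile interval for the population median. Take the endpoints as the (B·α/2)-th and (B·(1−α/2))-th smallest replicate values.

Sorted replicates: 6.56, 7.17, 7.33, 7.39, 7.42, 7.44, 7.53, 7.61, 7.65, 7.67, 7.71, 7.72, 7.76, 7.87, 7.92, 7.95, 8.00, 8.05, 8.10, 8.19, 8.32, 8.33, 8.36, 8.54, 8.65
α = 0.24; lower rank = 25 × 0.120 = 3; upper rank = 25 × 0.880 = 22.
The 3rd smallest replicate is 7.33; the 22nd is 8.33.

(7.33, 8.33)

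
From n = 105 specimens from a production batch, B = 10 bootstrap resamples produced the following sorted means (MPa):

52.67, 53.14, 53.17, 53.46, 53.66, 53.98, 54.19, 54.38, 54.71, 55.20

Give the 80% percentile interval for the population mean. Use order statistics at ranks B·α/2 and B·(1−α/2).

(52.67, 54.71)

α = 0.20; lower rank = 10 × 0.100 = 1; upper rank = 10 × 0.900 = 9.
The 1st smallest replicate is 52.67; the 9th is 54.71.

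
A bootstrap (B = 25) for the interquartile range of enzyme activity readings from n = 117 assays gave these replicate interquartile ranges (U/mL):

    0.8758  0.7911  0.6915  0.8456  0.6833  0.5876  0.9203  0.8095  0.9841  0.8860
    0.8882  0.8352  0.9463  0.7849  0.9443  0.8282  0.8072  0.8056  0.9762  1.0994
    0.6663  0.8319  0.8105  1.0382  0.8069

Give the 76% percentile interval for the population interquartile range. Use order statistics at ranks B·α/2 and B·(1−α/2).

(0.6833, 0.9762)

Sorted replicates: 0.5876, 0.6663, 0.6833, 0.6915, 0.7849, 0.7911, 0.8056, 0.8069, 0.8072, 0.8095, 0.8105, 0.8282, 0.8319, 0.8352, 0.8456, 0.8758, 0.8860, 0.8882, 0.9203, 0.9443, 0.9463, 0.9762, 0.9841, 1.0382, 1.0994
α = 0.24; lower rank = 25 × 0.120 = 3; upper rank = 25 × 0.880 = 22.
The 3rd smallest replicate is 0.6833; the 22nd is 0.9762.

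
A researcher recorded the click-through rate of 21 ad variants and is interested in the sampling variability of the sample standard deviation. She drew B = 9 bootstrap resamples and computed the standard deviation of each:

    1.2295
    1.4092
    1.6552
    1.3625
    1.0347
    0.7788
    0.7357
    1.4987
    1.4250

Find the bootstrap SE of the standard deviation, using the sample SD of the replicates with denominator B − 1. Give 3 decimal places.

Bootstrap SE is the standard deviation of the 9 replicate standard deviations.
Mean of replicates: (1.2295 + 1.4092 + 1.6552 + 1.3625 + 1.0347 + 0.7788 + 0.7357 + 1.4987 + 1.4250) / 9 = 11.12930 / 9 = 1.23659
Sum of squared deviations: (−0.00709)² + (+0.17261)² + (+0.41861)² + (+0.12591)² + (−0.20189)² + (−0.45779)² + (−0.50089)² + (+0.26211)² + (+0.18841)² = 0.82635
Variance = 0.82635 / 8 = 0.10329
SE* = √0.10329

SE* = 0.321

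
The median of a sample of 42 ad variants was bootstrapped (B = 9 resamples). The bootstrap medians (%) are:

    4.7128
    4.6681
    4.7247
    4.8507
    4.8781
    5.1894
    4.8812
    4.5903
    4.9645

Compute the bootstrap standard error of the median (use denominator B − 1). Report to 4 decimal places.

SE* = 0.1807

Bootstrap SE is the standard deviation of the 9 replicate medians.
Mean of replicates: (4.7128 + 4.6681 + 4.7247 + 4.8507 + 4.8781 + 5.1894 + 4.8812 + 4.5903 + 4.9645) / 9 = 43.45980 / 9 = 4.82887
Sum of squared deviations: (−0.11607)² + (−0.16077)² + (−0.10417)² + (+0.02183)² + (+0.04923)² + (+0.36053)² + (+0.05233)² + (−0.23857)² + (+0.13563)² = 0.26110
Variance = 0.26110 / 8 = 0.03264
SE* = √0.03264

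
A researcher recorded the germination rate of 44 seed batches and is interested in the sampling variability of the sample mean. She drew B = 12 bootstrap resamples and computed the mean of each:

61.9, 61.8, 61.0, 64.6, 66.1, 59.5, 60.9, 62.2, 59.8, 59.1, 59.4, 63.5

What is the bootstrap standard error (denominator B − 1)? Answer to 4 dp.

SE* = 2.1932

Bootstrap SE is the standard deviation of the 12 replicate means.
Mean of replicates: (61.9 + 61.8 + 61.0 + 64.6 + 66.1 + 59.5 + 60.9 + 62.2 + 59.8 + 59.1 + 59.4 + 63.5) / 12 = 739.80000 / 12 = 61.65000
Sum of squared deviations: (+0.25000)² + (+0.15000)² + (−0.65000)² + (+2.95000)² + (+4.45000)² + (−2.15000)² + (−0.75000)² + (+0.55000)² + (−1.85000)² + (−2.55000)² + (−2.25000)² + (+1.85000)² = 52.91000
Variance = 52.91000 / 11 = 4.81000
SE* = √4.81000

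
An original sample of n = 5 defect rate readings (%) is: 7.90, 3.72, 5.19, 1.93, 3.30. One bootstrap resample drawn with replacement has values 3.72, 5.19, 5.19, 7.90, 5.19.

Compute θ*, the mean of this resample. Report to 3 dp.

θ* = 5.438

Mean = (3.72 + 5.19 + 5.19 + 7.90 + 5.19) / 5 = 27.190 / 5 = 5.438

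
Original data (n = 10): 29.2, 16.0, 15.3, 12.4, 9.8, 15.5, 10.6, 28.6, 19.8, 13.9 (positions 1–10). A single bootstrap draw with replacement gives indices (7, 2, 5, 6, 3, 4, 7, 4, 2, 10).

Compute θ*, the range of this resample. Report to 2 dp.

θ* = 6.20

Resample values: 10.6, 16.0, 9.8, 15.5, 15.3, 12.4, 10.6, 12.4, 16.0, 13.9.
Range = 16.0 − 9.8 = 6.20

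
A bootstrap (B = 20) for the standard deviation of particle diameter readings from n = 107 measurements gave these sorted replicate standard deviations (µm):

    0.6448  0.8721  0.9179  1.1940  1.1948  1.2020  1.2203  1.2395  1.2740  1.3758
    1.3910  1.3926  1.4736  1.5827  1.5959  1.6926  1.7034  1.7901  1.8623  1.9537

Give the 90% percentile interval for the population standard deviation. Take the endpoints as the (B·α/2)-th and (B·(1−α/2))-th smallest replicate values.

(0.6448, 1.8623)

α = 0.10; lower rank = 20 × 0.050 = 1; upper rank = 20 × 0.950 = 19.
The 1st smallest replicate is 0.6448; the 19th is 1.8623.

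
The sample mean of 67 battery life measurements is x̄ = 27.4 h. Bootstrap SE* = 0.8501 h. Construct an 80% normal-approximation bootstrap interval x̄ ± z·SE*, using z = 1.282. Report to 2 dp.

(26.31, 28.49)

Margin = 1.282 × 0.8501 = 1.090
Interval: 27.4 ± 1.090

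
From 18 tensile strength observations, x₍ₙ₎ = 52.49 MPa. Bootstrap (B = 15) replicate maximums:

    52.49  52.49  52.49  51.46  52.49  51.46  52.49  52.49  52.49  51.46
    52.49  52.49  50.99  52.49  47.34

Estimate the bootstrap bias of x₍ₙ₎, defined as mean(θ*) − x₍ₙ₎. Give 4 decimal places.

bias = −0.6493

mean(θ*) = (52.49 + 52.49 + 52.49 + 51.46 + 52.49 + 51.46 + 52.49 + 52.49 + 52.49 + 51.46 + 52.49 + 52.49 + 50.99 + 52.49 + 47.34) / 15 = 51.84067
bias = 51.84067 − 52.49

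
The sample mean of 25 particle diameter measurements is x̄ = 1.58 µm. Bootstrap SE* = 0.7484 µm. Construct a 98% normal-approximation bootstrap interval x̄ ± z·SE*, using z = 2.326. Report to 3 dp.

(-0.161, 3.321)

Margin = 2.326 × 0.7484 = 1.7408
Interval: 1.58 ± 1.7408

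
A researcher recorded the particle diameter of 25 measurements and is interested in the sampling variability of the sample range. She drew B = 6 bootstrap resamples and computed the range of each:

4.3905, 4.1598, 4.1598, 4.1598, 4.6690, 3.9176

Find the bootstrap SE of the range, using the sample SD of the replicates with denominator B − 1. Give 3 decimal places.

Bootstrap SE is the standard deviation of the 6 replicate ranges.
Mean of replicates: (4.3905 + 4.1598 + 4.1598 + 4.1598 + 4.6690 + 3.9176) / 6 = 25.45650 / 6 = 4.24275
Sum of squared deviations: (+0.14775)² + (−0.08295)² + (−0.08295)² + (−0.08295)² + (+0.42625)² + (−0.32515)² = 0.32988
Variance = 0.32988 / 5 = 0.06598
SE* = √0.06598

SE* = 0.257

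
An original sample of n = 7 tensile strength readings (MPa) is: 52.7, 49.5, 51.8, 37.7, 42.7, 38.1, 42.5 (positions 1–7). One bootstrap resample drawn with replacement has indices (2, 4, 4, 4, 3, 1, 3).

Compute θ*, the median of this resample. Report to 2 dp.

θ* = 49.50

Resample values: 49.5, 37.7, 37.7, 37.7, 51.8, 52.7, 51.8.
Sorted: 37.7, 37.7, 37.7, 49.5, 51.8, 51.8, 52.7
Median = middle value = 49.50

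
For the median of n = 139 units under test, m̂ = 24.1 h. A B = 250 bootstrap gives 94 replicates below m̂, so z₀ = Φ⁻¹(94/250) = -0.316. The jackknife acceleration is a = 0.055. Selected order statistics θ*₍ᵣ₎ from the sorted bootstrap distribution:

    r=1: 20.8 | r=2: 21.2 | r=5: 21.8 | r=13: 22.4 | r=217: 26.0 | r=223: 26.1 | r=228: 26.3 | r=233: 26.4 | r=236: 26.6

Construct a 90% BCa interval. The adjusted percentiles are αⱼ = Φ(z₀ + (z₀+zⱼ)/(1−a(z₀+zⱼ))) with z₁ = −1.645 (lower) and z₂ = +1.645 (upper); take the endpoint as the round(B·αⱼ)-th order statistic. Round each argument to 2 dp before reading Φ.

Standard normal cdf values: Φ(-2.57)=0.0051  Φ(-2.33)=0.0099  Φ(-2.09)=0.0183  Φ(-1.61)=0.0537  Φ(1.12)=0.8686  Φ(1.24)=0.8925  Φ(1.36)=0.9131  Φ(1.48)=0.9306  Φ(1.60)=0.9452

(21.8, 26.0)

Lower: z₀ + z₁ = -0.316 + (-1.645) = -1.961; 1 − a(z₀+z₁) = 1 − (0.055)(-1.961) = 1.1079; argument = -0.316 + (-1.961)/1.1079 = -2.0861 → -2.09.
α₁ = Φ(-2.09) = 0.0183; rank = round(250 × 0.0183) = 5; θ*₍5₎ = 21.8.
Upper: z₀ + z₂ = 1.329; 1 − a(z₀+z₂) = 0.9269; argument = 1.1178 → 1.12; α₂ = 0.8686; rank = 217; θ*₍217₎ = 26.0.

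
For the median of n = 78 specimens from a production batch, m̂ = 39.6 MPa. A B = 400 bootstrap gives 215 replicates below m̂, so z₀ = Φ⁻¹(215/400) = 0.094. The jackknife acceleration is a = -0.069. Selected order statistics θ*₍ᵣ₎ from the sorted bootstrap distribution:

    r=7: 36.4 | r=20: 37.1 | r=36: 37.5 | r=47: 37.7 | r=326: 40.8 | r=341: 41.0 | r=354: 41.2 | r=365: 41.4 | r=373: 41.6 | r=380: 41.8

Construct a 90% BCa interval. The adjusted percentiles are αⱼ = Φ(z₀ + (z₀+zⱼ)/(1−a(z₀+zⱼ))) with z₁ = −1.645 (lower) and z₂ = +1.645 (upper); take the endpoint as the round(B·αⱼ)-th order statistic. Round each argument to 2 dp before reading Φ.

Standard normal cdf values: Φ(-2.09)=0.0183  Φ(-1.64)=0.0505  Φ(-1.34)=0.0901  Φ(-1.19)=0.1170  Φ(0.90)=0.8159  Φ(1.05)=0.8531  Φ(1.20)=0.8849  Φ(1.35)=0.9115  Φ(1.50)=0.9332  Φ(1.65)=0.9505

(37.1, 41.8)

Lower: z₀ + z₁ = 0.094 + (-1.645) = -1.551; 1 − a(z₀+z₁) = 1 − (-0.069)(-1.551) = 0.8930; argument = 0.094 + (-1.551)/0.8930 = -1.6429 → -1.64.
α₁ = Φ(-1.64) = 0.0505; rank = round(400 × 0.0505) = 20; θ*₍20₎ = 37.1.
Upper: z₀ + z₂ = 1.739; 1 − a(z₀+z₂) = 1.1200; argument = 1.6467 → 1.65; α₂ = 0.9505; rank = 380; θ*₍380₎ = 41.8.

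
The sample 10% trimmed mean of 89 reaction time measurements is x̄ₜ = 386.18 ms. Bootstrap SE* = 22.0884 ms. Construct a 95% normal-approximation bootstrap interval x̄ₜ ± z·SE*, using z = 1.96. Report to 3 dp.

(342.887, 429.473)

Margin = 1.96 × 22.0884 = 43.2933
Interval: 386.18 ± 43.2933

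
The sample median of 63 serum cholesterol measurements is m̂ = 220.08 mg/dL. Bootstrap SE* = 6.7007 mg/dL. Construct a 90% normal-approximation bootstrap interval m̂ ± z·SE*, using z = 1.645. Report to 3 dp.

Margin = 1.645 × 6.7007 = 11.0227
Interval: 220.08 ± 11.0227

(209.057, 231.103)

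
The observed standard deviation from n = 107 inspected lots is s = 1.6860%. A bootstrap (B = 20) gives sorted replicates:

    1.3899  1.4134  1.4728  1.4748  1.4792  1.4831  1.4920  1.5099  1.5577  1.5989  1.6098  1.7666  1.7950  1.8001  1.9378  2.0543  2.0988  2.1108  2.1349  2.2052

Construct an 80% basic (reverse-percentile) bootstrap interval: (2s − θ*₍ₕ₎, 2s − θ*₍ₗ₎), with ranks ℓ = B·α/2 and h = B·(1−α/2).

Percentile endpoints at ranks 2 and 18: θ*₍2₎ = 1.4134, θ*₍18₎ = 2.1108.
Basic interval reflects these around s:
  lower = 2 × 1.6860 − 2.1108 = 1.2612
  upper = 2 × 1.6860 − 1.4134 = 1.9586

(1.2612, 1.9586)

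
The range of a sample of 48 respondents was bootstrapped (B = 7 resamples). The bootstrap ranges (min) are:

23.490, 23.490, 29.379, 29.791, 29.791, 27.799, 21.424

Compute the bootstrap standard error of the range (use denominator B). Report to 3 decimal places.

SE* = 3.284

Bootstrap SE is the standard deviation of the 7 replicate ranges.
Mean of replicates: (23.490 + 23.490 + 29.379 + 29.791 + 29.791 + 27.799 + 21.424) / 7 = 185.1640 / 7 = 26.4520
Sum of squared deviations: (−2.9620)² + (−2.9620)² + (+2.9270)² + (+3.3390)² + (+3.3390)² + (+1.3470)² + (−5.0280)² = 75.5073
Variance = 75.5073 / 7 = 10.7868
SE* = √10.7868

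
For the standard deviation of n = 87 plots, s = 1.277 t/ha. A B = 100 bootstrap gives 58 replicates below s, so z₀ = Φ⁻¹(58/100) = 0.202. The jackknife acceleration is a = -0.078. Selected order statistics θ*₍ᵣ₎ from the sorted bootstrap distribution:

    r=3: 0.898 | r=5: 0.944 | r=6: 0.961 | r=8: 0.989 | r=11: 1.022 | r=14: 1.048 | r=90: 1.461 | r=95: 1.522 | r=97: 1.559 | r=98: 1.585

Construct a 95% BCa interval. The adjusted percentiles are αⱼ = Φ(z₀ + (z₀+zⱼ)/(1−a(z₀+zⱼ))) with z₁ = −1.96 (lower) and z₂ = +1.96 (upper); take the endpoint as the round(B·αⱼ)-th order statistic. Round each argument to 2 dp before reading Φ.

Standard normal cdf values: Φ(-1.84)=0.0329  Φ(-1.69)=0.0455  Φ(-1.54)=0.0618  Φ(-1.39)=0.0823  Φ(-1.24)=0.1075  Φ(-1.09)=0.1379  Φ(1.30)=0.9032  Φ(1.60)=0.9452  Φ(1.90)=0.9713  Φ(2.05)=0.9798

Lower: z₀ + z₁ = 0.202 + (-1.960) = -1.758; 1 − a(z₀+z₁) = 1 − (-0.078)(-1.758) = 0.8629; argument = 0.202 + (-1.758)/0.8629 = -1.8354 → -1.84.
α₁ = Φ(-1.84) = 0.0329; rank = round(100 × 0.0329) = 3; θ*₍3₎ = 0.898.
Upper: z₀ + z₂ = 2.162; 1 − a(z₀+z₂) = 1.1686; argument = 2.0520 → 2.05; α₂ = 0.9798; rank = 98; θ*₍98₎ = 1.585.

(0.898, 1.585)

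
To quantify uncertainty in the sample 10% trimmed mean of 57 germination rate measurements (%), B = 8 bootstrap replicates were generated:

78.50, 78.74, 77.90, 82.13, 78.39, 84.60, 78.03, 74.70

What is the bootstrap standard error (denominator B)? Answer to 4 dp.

SE* = 2.7921

Bootstrap SE is the standard deviation of the 8 replicate 10% trimmed means.
Mean of replicates: (78.50 + 78.74 + 77.90 + 82.13 + 78.39 + 84.60 + 78.03 + 74.70) / 8 = 632.99000 / 8 = 79.12375
Sum of squared deviations: (−0.62375)² + (−0.38375)² + (−1.22375)² + (+3.00625)² + (−0.73375)² + (+5.47625)² + (−1.09375)² + (−4.42375)² = 62.36499
Variance = 62.36499 / 8 = 7.79562
SE* = √7.79562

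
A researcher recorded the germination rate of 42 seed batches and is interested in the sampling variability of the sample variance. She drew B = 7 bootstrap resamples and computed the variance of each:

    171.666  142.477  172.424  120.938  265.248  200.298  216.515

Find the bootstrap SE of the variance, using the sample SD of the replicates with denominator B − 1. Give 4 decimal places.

Bootstrap SE is the standard deviation of the 7 replicate variances.
Mean of replicates: (171.666 + 142.477 + 172.424 + 120.938 + 265.248 + 200.298 + 216.515) / 7 = 1289.56600 / 7 = 184.22371
Sum of squared deviations: (−12.55771)² + (−41.74671)² + (−11.79971)² + (−63.28571)² + (+81.02429)² + (+16.07429)² + (+32.29129)² = 13910.84390
Variance = 13910.84390 / 6 = 2318.47398
SE* = √2318.47398

SE* = 48.1505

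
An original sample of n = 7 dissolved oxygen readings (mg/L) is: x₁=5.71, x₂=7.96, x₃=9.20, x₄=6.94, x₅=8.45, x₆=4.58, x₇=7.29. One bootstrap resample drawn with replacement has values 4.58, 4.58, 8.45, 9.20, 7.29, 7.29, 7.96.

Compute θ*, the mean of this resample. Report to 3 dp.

θ* = 7.050

Mean = (4.58 + 4.58 + 8.45 + 9.20 + 7.29 + 7.29 + 7.96) / 7 = 49.350 / 7 = 7.050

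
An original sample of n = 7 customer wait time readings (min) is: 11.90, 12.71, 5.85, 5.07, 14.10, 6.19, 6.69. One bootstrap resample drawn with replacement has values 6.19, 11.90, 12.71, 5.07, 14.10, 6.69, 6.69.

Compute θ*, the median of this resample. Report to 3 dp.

Sorted: 5.07, 6.19, 6.69, 6.69, 11.90, 12.71, 14.10
Median = middle value = 6.690

θ* = 6.690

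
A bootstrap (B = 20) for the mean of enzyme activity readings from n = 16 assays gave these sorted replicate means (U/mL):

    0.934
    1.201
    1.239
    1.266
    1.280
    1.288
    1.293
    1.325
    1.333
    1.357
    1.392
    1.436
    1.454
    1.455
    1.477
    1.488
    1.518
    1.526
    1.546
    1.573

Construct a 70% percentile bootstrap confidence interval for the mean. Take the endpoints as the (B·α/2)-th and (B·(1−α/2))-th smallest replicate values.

(1.239, 1.518)

α = 0.30; lower rank = 20 × 0.150 = 3; upper rank = 20 × 0.850 = 17.
The 3rd smallest replicate is 1.239; the 17th is 1.518.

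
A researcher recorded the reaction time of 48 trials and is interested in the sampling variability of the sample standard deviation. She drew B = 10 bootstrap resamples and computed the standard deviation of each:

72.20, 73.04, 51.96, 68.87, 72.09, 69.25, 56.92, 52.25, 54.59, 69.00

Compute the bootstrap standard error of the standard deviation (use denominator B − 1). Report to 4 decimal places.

Bootstrap SE is the standard deviation of the 10 replicate standard deviations.
Mean of replicates: (72.20 + 73.04 + 51.96 + 68.87 + 72.09 + 69.25 + 56.92 + 52.25 + 54.59 + 69.00) / 10 = 640.17000 / 10 = 64.01700
Sum of squared deviations: (+8.18300)² + (+9.02300)² + (−12.05700)² + (+4.85300)² + (+8.07300)² + (+5.23300)² + (−7.09700)² + (−11.76700)² + (−9.42700)² + (+4.98300)² = 712.38481
Variance = 712.38481 / 9 = 79.15387
SE* = √79.15387

SE* = 8.8968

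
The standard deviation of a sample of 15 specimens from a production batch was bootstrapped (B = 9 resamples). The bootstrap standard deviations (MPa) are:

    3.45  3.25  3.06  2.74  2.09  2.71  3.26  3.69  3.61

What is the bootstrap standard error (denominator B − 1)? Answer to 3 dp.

Bootstrap SE is the standard deviation of the 9 replicate standard deviations.
Mean of replicates: (3.45 + 3.25 + 3.06 + 2.74 + 2.09 + 2.71 + 3.26 + 3.69 + 3.61) / 9 = 27.8600 / 9 = 3.0956
Sum of squared deviations: (+0.3544)² + (+0.1544)² + (−0.0356)² + (−0.3556)² + (−1.0056)² + (−0.3856)² + (+0.1644)² + (+0.5944)² + (+0.5144)² = 2.0820
Variance = 2.0820 / 8 = 0.2603
SE* = √0.2603

SE* = 0.510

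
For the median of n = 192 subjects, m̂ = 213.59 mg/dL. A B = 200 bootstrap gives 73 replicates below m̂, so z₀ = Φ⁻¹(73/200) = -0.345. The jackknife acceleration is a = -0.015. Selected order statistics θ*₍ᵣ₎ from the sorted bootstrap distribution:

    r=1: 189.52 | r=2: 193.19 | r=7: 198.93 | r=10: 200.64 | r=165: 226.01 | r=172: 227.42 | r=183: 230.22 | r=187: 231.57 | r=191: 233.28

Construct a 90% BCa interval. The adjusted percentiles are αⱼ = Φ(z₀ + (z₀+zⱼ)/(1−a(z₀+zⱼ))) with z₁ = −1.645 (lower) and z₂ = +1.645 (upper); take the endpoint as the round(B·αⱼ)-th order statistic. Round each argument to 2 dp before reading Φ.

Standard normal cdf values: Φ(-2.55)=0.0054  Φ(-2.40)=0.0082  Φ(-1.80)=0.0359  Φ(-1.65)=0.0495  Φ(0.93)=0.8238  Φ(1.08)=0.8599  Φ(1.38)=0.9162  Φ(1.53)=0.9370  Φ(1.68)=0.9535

Lower: z₀ + z₁ = -0.345 + (-1.645) = -1.990; 1 − a(z₀+z₁) = 1 − (-0.015)(-1.990) = 0.9701; argument = -0.345 + (-1.990)/0.9701 = -2.3962 → -2.40.
α₁ = Φ(-2.40) = 0.0082; rank = round(200 × 0.0082) = 2; θ*₍2₎ = 193.19.
Upper: z₀ + z₂ = 1.300; 1 − a(z₀+z₂) = 1.0195; argument = 0.9301 → 0.93; α₂ = 0.8238; rank = 165; θ*₍165₎ = 226.01.

(193.19, 226.01)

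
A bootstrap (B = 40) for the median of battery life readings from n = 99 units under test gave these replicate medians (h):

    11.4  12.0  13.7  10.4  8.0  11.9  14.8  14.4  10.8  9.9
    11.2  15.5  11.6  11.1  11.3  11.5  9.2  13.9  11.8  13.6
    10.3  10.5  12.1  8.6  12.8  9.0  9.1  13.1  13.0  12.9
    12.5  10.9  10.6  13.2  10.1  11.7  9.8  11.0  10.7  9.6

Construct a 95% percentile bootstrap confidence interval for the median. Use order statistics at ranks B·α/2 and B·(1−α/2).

(8.0, 14.8)

Sorted replicates: 8.0, 8.6, 9.0, 9.1, 9.2, 9.6, 9.8, 9.9, 10.1, 10.3, 10.4, 10.5, 10.6, 10.7, 10.8, 10.9, 11.0, 11.1, 11.2, 11.3, 11.4, 11.5, 11.6, 11.7, 11.8, 11.9, 12.0, 12.1, 12.5, 12.8, 12.9, 13.0, 13.1, 13.2, 13.6, 13.7, 13.9, 14.4, 14.8, 15.5
α = 0.05; lower rank = 40 × 0.025 = 1; upper rank = 40 × 0.975 = 39.
The 1st smallest replicate is 8.0; the 39th is 14.8.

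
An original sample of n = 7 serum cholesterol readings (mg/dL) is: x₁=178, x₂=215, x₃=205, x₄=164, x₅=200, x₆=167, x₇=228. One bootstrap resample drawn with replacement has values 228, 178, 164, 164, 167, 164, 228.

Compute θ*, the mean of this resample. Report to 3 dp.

Mean = (228 + 178 + 164 + 164 + 167 + 164 + 228) / 7 = 1293.0 / 7 = 184.714

θ* = 184.714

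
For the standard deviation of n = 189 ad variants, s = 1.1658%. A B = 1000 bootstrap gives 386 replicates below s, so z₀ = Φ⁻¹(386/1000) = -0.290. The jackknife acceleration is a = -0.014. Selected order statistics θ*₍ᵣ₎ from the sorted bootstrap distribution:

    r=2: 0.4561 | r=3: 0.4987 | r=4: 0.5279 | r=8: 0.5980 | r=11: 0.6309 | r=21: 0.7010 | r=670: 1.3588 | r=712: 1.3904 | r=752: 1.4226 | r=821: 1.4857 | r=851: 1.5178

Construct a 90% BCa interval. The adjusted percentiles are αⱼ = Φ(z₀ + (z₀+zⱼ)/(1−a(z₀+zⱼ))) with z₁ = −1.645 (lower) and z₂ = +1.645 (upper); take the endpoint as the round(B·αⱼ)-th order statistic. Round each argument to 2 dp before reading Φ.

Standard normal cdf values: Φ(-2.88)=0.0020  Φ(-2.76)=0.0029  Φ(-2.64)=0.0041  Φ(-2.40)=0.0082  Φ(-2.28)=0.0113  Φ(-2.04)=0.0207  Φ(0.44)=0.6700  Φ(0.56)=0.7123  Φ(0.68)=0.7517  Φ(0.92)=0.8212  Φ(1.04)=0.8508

(0.6309, 1.5178)

Lower: z₀ + z₁ = -0.290 + (-1.645) = -1.935; 1 − a(z₀+z₁) = 1 − (-0.014)(-1.935) = 0.9729; argument = -0.290 + (-1.935)/0.9729 = -2.2789 → -2.28.
α₁ = Φ(-2.28) = 0.0113; rank = round(1000 × 0.0113) = 11; θ*₍11₎ = 0.6309.
Upper: z₀ + z₂ = 1.355; 1 − a(z₀+z₂) = 1.0190; argument = 1.0398 → 1.04; α₂ = 0.8508; rank = 851; θ*₍851₎ = 1.5178.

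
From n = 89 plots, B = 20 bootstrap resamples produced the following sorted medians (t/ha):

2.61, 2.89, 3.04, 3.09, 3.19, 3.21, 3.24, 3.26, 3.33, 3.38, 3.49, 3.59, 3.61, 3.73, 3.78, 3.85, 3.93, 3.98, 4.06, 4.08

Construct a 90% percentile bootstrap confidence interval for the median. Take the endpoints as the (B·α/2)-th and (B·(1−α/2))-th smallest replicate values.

(2.61, 4.06)

α = 0.10; lower rank = 20 × 0.050 = 1; upper rank = 20 × 0.950 = 19.
The 1st smallest replicate is 2.61; the 19th is 4.06.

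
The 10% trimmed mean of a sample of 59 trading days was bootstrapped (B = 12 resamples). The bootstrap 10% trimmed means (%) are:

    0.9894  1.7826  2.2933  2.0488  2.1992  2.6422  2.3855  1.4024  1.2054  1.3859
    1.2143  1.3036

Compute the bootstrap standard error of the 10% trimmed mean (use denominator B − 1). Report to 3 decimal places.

SE* = 0.556

Bootstrap SE is the standard deviation of the 12 replicate 10% trimmed means.
Mean of replicates: (0.9894 + 1.7826 + 2.2933 + 2.0488 + 2.1992 + 2.6422 + 2.3855 + 1.4024 + 1.2054 + 1.3859 + 1.2143 + 1.3036) / 12 = 20.85260 / 12 = 1.73772
Sum of squared deviations: (−0.74832)² + (+0.04488)² + (+0.55558)² + (+0.31108)² + (+0.46148)² + (+0.90448)² + (+0.64778)² + (−0.33532)² + (−0.53232)² + (−0.35182)² + (−0.52342)² + (−0.43412)² = 3.40011
Variance = 3.40011 / 11 = 0.30910
SE* = √0.30910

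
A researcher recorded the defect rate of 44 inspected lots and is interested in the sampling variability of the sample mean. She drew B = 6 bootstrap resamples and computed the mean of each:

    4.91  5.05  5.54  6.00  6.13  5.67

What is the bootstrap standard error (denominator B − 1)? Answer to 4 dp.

SE* = 0.4925

Bootstrap SE is the standard deviation of the 6 replicate means.
Mean of replicates: (4.91 + 5.05 + 5.54 + 6.00 + 6.13 + 5.67) / 6 = 33.30000 / 6 = 5.55000
Sum of squared deviations: (−0.64000)² + (−0.50000)² + (−0.01000)² + (+0.45000)² + (+0.58000)² + (+0.12000)² = 1.21300
Variance = 1.21300 / 5 = 0.24260
SE* = √0.24260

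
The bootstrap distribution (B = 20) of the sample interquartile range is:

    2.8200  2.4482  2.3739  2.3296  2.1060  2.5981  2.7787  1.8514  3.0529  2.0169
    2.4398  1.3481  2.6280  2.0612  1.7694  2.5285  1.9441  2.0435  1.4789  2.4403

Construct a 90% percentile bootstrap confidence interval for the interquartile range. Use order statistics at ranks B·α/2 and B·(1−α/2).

Sorted replicates: 1.3481, 1.4789, 1.7694, 1.8514, 1.9441, 2.0169, 2.0435, 2.0612, 2.1060, 2.3296, 2.3739, 2.4398, 2.4403, 2.4482, 2.5285, 2.5981, 2.6280, 2.7787, 2.8200, 3.0529
α = 0.10; lower rank = 20 × 0.050 = 1; upper rank = 20 × 0.950 = 19.
The 1st smallest replicate is 1.3481; the 19th is 2.8200.

(1.3481, 2.8200)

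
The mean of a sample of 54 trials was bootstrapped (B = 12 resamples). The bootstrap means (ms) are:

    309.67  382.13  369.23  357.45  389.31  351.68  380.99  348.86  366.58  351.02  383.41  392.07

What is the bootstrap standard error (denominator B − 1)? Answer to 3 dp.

SE* = 23.323

Bootstrap SE is the standard deviation of the 12 replicate means.
Mean of replicates: (309.67 + 382.13 + 369.23 + 357.45 + 389.31 + 351.68 + 380.99 + 348.86 + 366.58 + 351.02 + 383.41 + 392.07) / 12 = 4382.4000 / 12 = 365.2000
Sum of squared deviations: (−55.5300)² + (+16.9300)² + (+4.0300)² + (−7.7500)² + (+24.1100)² + (−13.5200)² + (+15.7900)² + (−16.3400)² + (+1.3800)² + (−14.1800)² + (+18.2100)² + (+26.8700)² = 5983.4892
Variance = 5983.4892 / 11 = 543.9536
SE* = √543.9536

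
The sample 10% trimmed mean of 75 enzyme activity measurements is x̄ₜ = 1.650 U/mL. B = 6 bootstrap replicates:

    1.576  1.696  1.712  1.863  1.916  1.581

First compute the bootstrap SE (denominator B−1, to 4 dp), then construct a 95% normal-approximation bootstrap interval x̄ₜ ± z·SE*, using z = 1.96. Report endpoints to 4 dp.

(1.3736, 1.9264)

Mean of replicates = 1.7240; sum of squared deviations = 0.0995; SE* = √(0.0995/5) = 0.1410
Margin = 1.96 × 0.1410 = 0.27636
Interval: 1.650 ± 0.27636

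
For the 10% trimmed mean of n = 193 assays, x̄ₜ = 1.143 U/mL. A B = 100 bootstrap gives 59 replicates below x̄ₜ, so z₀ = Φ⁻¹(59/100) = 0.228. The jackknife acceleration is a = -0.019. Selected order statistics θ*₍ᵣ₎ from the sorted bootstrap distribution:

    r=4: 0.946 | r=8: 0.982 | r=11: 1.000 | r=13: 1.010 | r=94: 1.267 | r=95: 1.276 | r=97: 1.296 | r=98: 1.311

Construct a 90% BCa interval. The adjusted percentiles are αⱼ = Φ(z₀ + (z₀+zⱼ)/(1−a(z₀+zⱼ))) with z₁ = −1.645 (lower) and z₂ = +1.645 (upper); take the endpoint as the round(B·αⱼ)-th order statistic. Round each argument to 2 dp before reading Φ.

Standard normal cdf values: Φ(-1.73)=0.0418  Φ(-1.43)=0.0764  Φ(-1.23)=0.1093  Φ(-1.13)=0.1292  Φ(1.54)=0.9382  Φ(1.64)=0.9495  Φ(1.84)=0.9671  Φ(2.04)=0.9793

Lower: z₀ + z₁ = 0.228 + (-1.645) = -1.417; 1 − a(z₀+z₁) = 1 − (-0.019)(-1.417) = 0.9731; argument = 0.228 + (-1.417)/0.9731 = -1.2282 → -1.23.
α₁ = Φ(-1.23) = 0.1093; rank = round(100 × 0.1093) = 11; θ*₍11₎ = 1.000.
Upper: z₀ + z₂ = 1.873; 1 − a(z₀+z₂) = 1.0356; argument = 2.0366 → 2.04; α₂ = 0.9793; rank = 98; θ*₍98₎ = 1.311.

(1.000, 1.311)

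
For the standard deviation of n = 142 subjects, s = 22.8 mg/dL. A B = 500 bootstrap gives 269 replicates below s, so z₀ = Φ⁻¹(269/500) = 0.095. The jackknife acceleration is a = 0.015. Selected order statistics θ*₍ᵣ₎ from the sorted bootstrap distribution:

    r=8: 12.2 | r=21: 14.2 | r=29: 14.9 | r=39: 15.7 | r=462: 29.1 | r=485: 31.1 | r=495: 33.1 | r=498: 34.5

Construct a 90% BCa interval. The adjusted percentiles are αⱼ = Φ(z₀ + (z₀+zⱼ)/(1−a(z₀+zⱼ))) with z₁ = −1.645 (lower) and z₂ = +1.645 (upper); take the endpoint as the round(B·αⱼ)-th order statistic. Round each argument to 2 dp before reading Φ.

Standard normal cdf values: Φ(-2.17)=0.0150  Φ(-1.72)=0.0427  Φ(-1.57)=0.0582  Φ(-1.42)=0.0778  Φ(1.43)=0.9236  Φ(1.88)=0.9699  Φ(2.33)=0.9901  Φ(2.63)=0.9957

Lower: z₀ + z₁ = 0.095 + (-1.645) = -1.550; 1 − a(z₀+z₁) = 1 − (0.015)(-1.550) = 1.0232; argument = 0.095 + (-1.550)/1.0232 = -1.4198 → -1.42.
α₁ = Φ(-1.42) = 0.0778; rank = round(500 × 0.0778) = 39; θ*₍39₎ = 15.7.
Upper: z₀ + z₂ = 1.740; 1 − a(z₀+z₂) = 0.9739; argument = 1.8816 → 1.88; α₂ = 0.9699; rank = 485; θ*₍485₎ = 31.1.

(15.7, 31.1)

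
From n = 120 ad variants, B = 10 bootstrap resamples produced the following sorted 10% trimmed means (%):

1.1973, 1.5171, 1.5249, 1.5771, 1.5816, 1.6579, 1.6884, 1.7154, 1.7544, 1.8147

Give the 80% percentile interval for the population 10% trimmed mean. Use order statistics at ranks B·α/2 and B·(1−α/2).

α = 0.20; lower rank = 10 × 0.100 = 1; upper rank = 10 × 0.900 = 9.
The 1st smallest replicate is 1.1973; the 9th is 1.7544.

(1.1973, 1.7544)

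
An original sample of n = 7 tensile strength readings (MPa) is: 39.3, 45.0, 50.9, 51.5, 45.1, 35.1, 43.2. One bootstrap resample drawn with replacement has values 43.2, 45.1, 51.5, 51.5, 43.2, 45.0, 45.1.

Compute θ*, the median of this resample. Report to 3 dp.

θ* = 45.100

Sorted: 43.2, 43.2, 45.0, 45.1, 45.1, 51.5, 51.5
Median = middle value = 45.100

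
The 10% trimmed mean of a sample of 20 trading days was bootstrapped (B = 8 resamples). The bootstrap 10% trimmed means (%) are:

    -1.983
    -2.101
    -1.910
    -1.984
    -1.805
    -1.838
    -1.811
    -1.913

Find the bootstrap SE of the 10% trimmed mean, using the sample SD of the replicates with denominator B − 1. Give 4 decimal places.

SE* = 0.1020

Bootstrap SE is the standard deviation of the 8 replicate 10% trimmed means.
Mean of replicates: ((-1.983) + (-2.101) + (-1.910) + (-1.984) + (-1.805) + (-1.838) + (-1.811) + (-1.913)) / 8 = -15.34500 / 8 = -1.91813
Sum of squared deviations: (−0.06488)² + (−0.18287)² + (+0.00813)² + (−0.06587)² + (+0.11313)² + (+0.08013)² + (+0.10713)² + (+0.00513)² = 0.07278
Variance = 0.07278 / 7 = 0.01040
SE* = √0.01040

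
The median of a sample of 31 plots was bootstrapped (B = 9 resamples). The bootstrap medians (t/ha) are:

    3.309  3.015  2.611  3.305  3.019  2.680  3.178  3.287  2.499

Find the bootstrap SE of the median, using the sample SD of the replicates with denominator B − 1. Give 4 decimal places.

Bootstrap SE is the standard deviation of the 9 replicate medians.
Mean of replicates: (3.309 + 3.015 + 2.611 + 3.305 + 3.019 + 2.680 + 3.178 + 3.287 + 2.499) / 9 = 26.90300 / 9 = 2.98922
Sum of squared deviations: (+0.31978)² + (+0.02578)² + (−0.37822)² + (+0.31578)² + (+0.02978)² + (−0.30922)² + (+0.18878)² + (+0.29778)² + (−0.49022)² = 0.80682
Variance = 0.80682 / 8 = 0.10085
SE* = √0.10085

SE* = 0.3176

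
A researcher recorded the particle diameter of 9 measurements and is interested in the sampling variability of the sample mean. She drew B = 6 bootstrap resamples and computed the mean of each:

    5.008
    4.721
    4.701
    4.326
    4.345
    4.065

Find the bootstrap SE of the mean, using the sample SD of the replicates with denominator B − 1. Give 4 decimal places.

SE* = 0.3424

Bootstrap SE is the standard deviation of the 6 replicate means.
Mean of replicates: (5.008 + 4.721 + 4.701 + 4.326 + 4.345 + 4.065) / 6 = 27.16600 / 6 = 4.52767
Sum of squared deviations: (+0.48033)² + (+0.19333)² + (+0.17333)² + (−0.20167)² + (−0.18267)² + (−0.46267)² = 0.58624
Variance = 0.58624 / 5 = 0.11725
SE* = √0.11725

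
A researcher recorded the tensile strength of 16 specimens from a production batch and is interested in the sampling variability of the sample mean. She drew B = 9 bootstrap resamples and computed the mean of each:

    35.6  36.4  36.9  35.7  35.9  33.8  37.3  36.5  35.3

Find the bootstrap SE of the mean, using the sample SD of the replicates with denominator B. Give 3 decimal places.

Bootstrap SE is the standard deviation of the 9 replicate means.
Mean of replicates: (35.6 + 36.4 + 36.9 + 35.7 + 35.9 + 33.8 + 37.3 + 36.5 + 35.3) / 9 = 323.4000 / 9 = 35.9333
Sum of squared deviations: (−0.3333)² + (+0.4667)² + (+0.9667)² + (−0.2333)² + (−0.0333)² + (−2.1333)² + (+1.3667)² + (+0.5667)² + (−0.6333)² = 8.4600
Variance = 8.4600 / 9 = 0.9400
SE* = √0.9400

SE* = 0.970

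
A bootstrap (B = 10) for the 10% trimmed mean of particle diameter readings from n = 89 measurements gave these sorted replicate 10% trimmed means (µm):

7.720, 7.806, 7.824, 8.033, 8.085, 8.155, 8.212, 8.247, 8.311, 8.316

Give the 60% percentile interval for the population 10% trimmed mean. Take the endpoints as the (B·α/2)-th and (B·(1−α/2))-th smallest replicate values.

(7.806, 8.247)

α = 0.40; lower rank = 10 × 0.200 = 2; upper rank = 10 × 0.800 = 8.
The 2nd smallest replicate is 7.806; the 8th is 8.247.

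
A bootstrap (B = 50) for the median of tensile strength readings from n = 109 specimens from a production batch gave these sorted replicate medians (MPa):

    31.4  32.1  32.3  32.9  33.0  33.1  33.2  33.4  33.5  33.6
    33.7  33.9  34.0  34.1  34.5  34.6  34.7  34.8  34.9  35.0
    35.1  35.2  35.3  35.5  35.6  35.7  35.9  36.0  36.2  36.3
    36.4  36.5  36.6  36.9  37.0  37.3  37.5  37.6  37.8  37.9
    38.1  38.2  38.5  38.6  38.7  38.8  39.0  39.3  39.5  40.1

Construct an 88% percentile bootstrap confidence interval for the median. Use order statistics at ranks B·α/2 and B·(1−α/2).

(32.3, 39.0)

α = 0.12; lower rank = 50 × 0.060 = 3; upper rank = 50 × 0.940 = 47.
The 3rd smallest replicate is 32.3; the 47th is 39.0.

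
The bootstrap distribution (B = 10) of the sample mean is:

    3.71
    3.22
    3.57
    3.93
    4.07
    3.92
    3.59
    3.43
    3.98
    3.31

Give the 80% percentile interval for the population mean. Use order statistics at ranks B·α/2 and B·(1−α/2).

Sorted replicates: 3.22, 3.31, 3.43, 3.57, 3.59, 3.71, 3.92, 3.93, 3.98, 4.07
α = 0.20; lower rank = 10 × 0.100 = 1; upper rank = 10 × 0.900 = 9.
The 1st smallest replicate is 3.22; the 9th is 3.98.

(3.22, 3.98)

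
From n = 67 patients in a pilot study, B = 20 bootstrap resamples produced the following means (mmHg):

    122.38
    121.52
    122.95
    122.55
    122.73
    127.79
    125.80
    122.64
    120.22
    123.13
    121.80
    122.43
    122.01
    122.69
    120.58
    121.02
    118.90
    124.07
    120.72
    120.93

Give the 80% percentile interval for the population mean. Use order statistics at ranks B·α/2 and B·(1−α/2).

Sorted replicates: 118.90, 120.22, 120.58, 120.72, 120.93, 121.02, 121.52, 121.80, 122.01, 122.38, 122.43, 122.55, 122.64, 122.69, 122.73, 122.95, 123.13, 124.07, 125.80, 127.79
α = 0.20; lower rank = 20 × 0.100 = 2; upper rank = 20 × 0.900 = 18.
The 2nd smallest replicate is 120.22; the 18th is 124.07.

(120.22, 124.07)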